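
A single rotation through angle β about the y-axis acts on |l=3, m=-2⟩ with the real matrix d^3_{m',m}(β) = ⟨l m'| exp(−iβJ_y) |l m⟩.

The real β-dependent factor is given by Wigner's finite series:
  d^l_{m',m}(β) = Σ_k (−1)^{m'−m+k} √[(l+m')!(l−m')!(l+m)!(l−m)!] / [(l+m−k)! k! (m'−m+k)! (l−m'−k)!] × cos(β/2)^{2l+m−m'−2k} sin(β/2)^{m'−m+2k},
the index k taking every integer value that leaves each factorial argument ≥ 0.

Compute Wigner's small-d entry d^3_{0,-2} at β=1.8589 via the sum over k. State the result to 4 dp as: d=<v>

d=-0.3577

d^3_{0,-2}(β=1.8589) via Wigner's sum:
Half-angle: c=0.598275, s=0.801291. N=√(6·6·1·120)=65.726707
k∈{0,1} keeps every argument non-negative
  k=0: (−1)^2·65.7267/(12)·0.5983^4·0.8013^2 = +0.450551
  k=1: (−1)^3·65.7267/(12)·0.5983^2·0.8013^4 = -0.808208
d^3_{0,-2}(1.8589) = +0.450551 -0.808208 = -0.357657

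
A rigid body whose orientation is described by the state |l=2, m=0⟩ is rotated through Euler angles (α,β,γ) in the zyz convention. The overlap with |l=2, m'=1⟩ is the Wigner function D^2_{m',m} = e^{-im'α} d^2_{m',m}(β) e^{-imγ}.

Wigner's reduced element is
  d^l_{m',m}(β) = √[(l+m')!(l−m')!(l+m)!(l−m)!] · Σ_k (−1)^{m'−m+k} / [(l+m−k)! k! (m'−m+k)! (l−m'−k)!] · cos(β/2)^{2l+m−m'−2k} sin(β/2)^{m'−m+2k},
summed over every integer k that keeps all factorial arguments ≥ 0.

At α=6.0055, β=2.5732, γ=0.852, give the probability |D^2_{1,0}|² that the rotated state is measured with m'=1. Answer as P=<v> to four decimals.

Split into d^2_{1,0}(β=2.5732) × two z-phases.
c=cos(2.5732/2)=0.280386, s=sin(2.5732/2)=0.959887; N=√[6·1·2·2]=4.898979
The bounds max(0,m−m')=0 and min(l+m,l−m')=1 give 2 terms
  k=0: (−1)^1·4.8990/(2)·0.2804^3·0.9599^1 = -0.051828
  k=1: (−1)^2·4.8990/(2)·0.2804^1·0.9599^3 = +0.607425
d^2_{1,0}(2.5732) = -0.051828 +0.607425 = +0.555597
|D^2_{1,0}|² = |d^2_{1,0}(β)|² = (+0.555597)² = 0.308688 (the z-rotation phases have unit modulus)

P=0.3087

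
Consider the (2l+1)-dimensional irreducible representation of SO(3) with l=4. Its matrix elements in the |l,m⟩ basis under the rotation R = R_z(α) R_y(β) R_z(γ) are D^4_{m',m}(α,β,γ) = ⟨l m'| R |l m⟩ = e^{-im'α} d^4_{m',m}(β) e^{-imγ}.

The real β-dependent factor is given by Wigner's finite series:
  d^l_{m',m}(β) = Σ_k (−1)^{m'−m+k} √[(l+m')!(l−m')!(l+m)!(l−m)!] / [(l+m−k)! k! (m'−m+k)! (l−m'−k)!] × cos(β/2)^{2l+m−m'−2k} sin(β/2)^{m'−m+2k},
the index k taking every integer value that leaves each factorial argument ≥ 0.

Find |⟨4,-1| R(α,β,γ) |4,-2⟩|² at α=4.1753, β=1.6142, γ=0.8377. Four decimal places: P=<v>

Split into d^4_{-1,-2}(β=1.6142) × two z-phases.
With c≡cos(β/2)=0.691596 and s≡sin(β/2)=0.722285, N=[6·120·2·720]^{1/2}=1018.233765
k: max(0,(-2)−(-1))=0 … min(4+(-2),4−(-1))=2
  k=0: (−1)^1·1018.2338/(240)·0.6916^7·0.7223^1 = -0.231906
  k=1: (−1)^2·1018.2338/(48)·0.6916^5·0.7223^3 = +1.264718
  k=2: (−1)^3·1018.2338/(72)·0.6916^3·0.7223^5 = -0.919632
d^4_{-1,-2}(1.6142) = -0.231906 +1.264718 -0.919632 = +0.113180
|D^4_{-1,-2}|² = |d^4_{-1,-2}(β)|² = (+0.113180)² = 0.012810 (the z-rotation phases have unit modulus)

P=0.0128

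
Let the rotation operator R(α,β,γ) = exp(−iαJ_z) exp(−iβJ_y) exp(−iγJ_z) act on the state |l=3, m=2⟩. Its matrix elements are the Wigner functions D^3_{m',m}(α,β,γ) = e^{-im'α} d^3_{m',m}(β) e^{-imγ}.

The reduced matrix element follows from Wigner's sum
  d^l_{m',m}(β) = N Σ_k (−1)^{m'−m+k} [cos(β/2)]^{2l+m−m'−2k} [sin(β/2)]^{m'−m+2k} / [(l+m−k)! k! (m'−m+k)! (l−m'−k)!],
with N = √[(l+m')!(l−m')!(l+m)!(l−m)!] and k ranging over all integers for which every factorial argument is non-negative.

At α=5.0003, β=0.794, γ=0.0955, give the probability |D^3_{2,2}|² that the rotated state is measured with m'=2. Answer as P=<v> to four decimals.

P=0.0056

D^3_{2,2}(5.0003,0.794,0.0955) = e^{-i·2·5.0003}·d^3_{2,2}(0.794)·e^{-i·2·0.0955}. Compute d first:
Half-angle: c=0.922225, s=0.386653. N=√(120·1·120·1)=120.000000
k∈{0,1} keeps every argument non-negative
  k=0: (−1)^0·120.0000/(120)·0.9222^6·0.3867^0 = +0.615208
  k=1: (−1)^1·120.0000/(24)·0.9222^4·0.3867^2 = -0.540706
d^3_{2,2}(0.794) = +0.615208 -0.540706 = +0.074501
|D^3_{2,2}|² = |d^3_{2,2}(β)|² = (+0.074501)² = 0.005550 (the z-rotation phases have unit modulus)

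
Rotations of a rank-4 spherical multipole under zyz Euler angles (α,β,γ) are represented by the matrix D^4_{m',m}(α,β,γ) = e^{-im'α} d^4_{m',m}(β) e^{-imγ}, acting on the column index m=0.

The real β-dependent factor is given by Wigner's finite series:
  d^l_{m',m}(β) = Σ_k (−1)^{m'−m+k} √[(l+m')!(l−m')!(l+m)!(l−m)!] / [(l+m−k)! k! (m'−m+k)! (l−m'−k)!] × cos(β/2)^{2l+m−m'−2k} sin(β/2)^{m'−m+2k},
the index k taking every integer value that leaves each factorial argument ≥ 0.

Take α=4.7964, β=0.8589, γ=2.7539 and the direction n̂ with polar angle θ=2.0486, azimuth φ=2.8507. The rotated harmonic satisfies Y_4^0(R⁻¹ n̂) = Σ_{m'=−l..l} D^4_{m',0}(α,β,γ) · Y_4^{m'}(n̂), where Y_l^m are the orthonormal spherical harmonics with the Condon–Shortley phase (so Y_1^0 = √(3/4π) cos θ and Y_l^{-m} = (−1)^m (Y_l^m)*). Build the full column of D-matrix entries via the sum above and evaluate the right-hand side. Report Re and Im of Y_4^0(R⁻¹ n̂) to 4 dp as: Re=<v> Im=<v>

Re=-0.3003 Im=0.0000

Need the full column D^4_{m',0} for m'=−4..4 at α=4.7964, β=0.8589, γ=2.7539.
cos(β/2)=0.909195, sin(β/2)=0.416371
d^4_{-4,0}: single k=4 term ⇒ +0.171830;  D = +0.162219+0.056662i
d^4_{-3,0}: k∈[3..4] ⇒ +0.530628 -0.111285 = +0.419343;  D = -0.104573+0.406094i
d^4_{-2,0}: k∈[2..4] ⇒ +0.929017 -0.519564 +0.040862 = +0.450315;  D = -0.443973-0.075307i
d^4_{-1,0}: k∈[1..4] ⇒ +0.956300 -1.203350 +0.252370 -0.008821 = -0.003501;  D = -0.000294+0.003489i
d^4_{0,0}: k∈[0..4] ⇒ +0.466934 -1.566832 +0.739352 -0.068915 +0.000903 = -0.428557;  D = -0.428557+0.000000i
d^4_{1,0}: k∈[0..3] ⇒ -0.956300 +1.203350 -0.252370 +0.008821 = +0.003501;  D = +0.000294+0.003489i
d^4_{2,0}: k∈[0..2] ⇒ +0.929017 -0.519564 +0.040862 = +0.450315;  D = -0.443973+0.075307i
d^4_{3,0}: k∈[0..1] ⇒ -0.530628 +0.111285 = -0.419343;  D = +0.104573+0.406094i
d^4_{4,0}: single k=0 term ⇒ +0.171830;  D = +0.162219-0.056662i
Y_4^{m'}(θ=2.0486,φ=2.8507) and Σ D·Y over m':
  (+0.1622+0.0567i)·(+0.1090+0.2527i)  (-0.1046+0.4061i)·(+0.2591+0.3087i)  (-0.4440-0.0753i)·(+0.1058+0.0696i)  (-0.0003+0.0035i)·(-0.2813-0.0842i)  (-0.4286+0.0000i)·(-0.1881+0.0000i)  (+0.0003+0.0035i)·(+0.2813-0.0842i)  (-0.4440+0.0753i)·(+0.1058-0.0696i)  (+0.1046+0.4061i)·(-0.2591+0.3087i)  (+0.1622-0.0567i)·(+0.1090-0.2527i)
Y_4^0(R⁻¹ n̂) = -0.300303+0.000000i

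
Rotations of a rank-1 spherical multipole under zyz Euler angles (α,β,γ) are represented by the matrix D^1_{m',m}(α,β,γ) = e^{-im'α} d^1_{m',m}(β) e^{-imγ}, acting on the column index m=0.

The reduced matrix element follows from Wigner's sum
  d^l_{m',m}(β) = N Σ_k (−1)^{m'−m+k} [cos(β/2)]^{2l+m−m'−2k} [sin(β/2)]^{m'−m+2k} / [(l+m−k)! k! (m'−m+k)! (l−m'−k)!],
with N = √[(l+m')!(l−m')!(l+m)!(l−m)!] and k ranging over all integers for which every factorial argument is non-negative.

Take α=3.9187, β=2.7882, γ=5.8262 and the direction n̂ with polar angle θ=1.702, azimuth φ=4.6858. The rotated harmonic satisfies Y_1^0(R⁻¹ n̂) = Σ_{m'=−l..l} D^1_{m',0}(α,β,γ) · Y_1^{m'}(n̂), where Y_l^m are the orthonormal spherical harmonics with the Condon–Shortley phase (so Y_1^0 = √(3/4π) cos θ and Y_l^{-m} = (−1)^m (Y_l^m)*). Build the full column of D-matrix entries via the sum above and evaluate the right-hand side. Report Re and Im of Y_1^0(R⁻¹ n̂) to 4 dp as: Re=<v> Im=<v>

Need the full column D^1_{m',0} for m'=−1..1 at α=3.9187, β=2.7882, γ=5.8262.
cos(β/2)=0.175778, sin(β/2)=0.984430
d^1_{-1,0}: single k=1 term ⇒ +0.244717;  D = -0.174470-0.171601i
d^1_{0,0}: k∈[0..1] ⇒ +0.030898 -0.969102 = -0.938204;  D = -0.938204+0.000000i
d^1_{1,0}: single k=0 term ⇒ -0.244717;  D = +0.174470-0.171601i
Y_1^{m'}(θ=1.702,φ=4.6858) and Σ D·Y over m':
  (-0.1745-0.1716i)·(-0.0091+0.3424i)  (-0.9382+0.0000i)·(-0.0639+0.0000i)  (+0.1745-0.1716i)·(+0.0091+0.3424i)
Y_1^0(R⁻¹ n̂) = +0.180664+0.000000i

Re=0.1807 Im=0.0000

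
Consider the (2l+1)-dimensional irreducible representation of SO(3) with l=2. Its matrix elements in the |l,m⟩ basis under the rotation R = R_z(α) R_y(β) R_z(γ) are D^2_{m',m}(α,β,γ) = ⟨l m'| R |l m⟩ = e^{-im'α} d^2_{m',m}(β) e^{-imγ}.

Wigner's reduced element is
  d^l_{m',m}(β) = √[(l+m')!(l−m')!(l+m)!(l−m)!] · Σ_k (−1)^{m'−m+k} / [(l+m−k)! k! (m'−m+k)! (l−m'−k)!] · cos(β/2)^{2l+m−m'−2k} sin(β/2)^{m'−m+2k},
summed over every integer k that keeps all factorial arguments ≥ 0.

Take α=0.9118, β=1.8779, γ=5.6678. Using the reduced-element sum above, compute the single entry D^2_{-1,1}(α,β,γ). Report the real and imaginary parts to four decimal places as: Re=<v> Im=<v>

Re=0.0112 Im=0.2572

First d^2_{-1,1}(β=1.8779), then the phase factors e^{-i(-1)α} and e^{-i(1)γ}:
c=cos(1.8779/2)=0.590636, s=sin(1.8779/2)=0.806938; N=√[1·6·6·1]=6.000000
k∈{2,3} keeps every argument non-negative
  k=2: (−1)^0·6.0000/(2)·0.5906^2·0.8069^2 = +0.681461
  k=3: (−1)^1·6.0000/(6)·0.5906^0·0.8069^4 = -0.423996
d^2_{-1,1}(1.8779) = +0.681461 -0.423996 = +0.257466
Phases: e^{-i·(-1)·0.9118}=+0.612324+0.790607i, e^{-i·(1)·5.6678}=+0.816551+0.577273i ⇒ D=+0.011225+0.257221i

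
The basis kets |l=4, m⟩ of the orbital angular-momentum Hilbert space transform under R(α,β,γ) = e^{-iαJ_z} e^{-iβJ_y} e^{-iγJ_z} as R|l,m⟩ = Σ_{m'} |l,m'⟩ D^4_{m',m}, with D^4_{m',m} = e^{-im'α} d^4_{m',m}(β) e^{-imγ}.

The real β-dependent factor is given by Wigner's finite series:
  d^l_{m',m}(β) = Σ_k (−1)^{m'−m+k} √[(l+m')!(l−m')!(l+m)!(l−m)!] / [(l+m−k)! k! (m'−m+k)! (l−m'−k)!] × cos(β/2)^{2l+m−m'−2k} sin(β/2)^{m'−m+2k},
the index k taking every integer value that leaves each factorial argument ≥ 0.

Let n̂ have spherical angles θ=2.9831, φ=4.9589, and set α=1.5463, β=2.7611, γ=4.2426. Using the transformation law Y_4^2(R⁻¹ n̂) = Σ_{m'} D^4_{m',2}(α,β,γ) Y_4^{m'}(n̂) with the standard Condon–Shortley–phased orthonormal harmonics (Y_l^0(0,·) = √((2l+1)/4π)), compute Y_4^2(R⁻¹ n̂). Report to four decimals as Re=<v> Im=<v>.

Need the full column D^4_{m',2} for m'=−4..4 at α=1.5463, β=2.7611, γ=4.2426.
cos(β/2)=0.189101, sin(β/2)=0.981958
d^4_{-4,2}: single k=6 term ⇒ +0.169638;  D = -0.113026-0.126500i
d^4_{-3,2}: k∈[5..6] ⇒ +0.069299 -0.622883 = -0.553584;  D = +0.421721-0.358618i
d^4_{-2,2}: k∈[4..6] ⇒ +0.017833 -0.384702 +0.864455 = +0.497586;  D = +0.312960+0.386843i
d^4_{-1,2}: k∈[3..5] ⇒ +0.003238 -0.130963 +0.706283 = +0.578558;  D = +0.458572-0.352762i
d^4_{0,2}: k∈[2..4] ⇒ +0.000418 -0.030077 +0.304134 = +0.274475;  D = -0.161976-0.221586i
d^4_{1,2}: k∈[1..3] ⇒ +0.000036 -0.004857 +0.087309 = +0.082488;  D = -0.067766+0.047033i
d^4_{2,2}: k∈[0..2] ⇒ +0.000002 -0.000529 +0.017833 = +0.017306;  D = +0.009516+0.014455i
d^4_{3,2}: k∈[0..1] ⇒ -0.000032 +0.002570 = +0.002538;  D = +0.002154-0.001343i
d^4_{4,2}: single k=0 term ⇒ +0.000233;  D = -0.000119-0.000201i
Y_4^{m'}(θ=2.9831,φ=4.9589) and Σ D·Y over m':
  (-0.1130-0.1265i)·(+0.0002-0.0002i)  (+0.4217-0.3586i)·(+0.0033+0.0036i)  (+0.3130+0.3868i)·(-0.0428+0.0230i)  (+0.4586-0.3528i)·(-0.0688-0.2735i)  (-0.1620-0.2216i)·(+0.7432+0.0000i)  (-0.0678+0.0470i)·(+0.0688-0.2735i)  (+0.0095+0.0145i)·(-0.0428-0.0230i)  (+0.0022-0.0013i)·(-0.0033+0.0036i)  (-0.0001-0.0002i)·(+0.0002+0.0002i)
Y_4^2(R⁻¹ n̂) = -0.259961-0.253892i

Re=-0.2600 Im=-0.2539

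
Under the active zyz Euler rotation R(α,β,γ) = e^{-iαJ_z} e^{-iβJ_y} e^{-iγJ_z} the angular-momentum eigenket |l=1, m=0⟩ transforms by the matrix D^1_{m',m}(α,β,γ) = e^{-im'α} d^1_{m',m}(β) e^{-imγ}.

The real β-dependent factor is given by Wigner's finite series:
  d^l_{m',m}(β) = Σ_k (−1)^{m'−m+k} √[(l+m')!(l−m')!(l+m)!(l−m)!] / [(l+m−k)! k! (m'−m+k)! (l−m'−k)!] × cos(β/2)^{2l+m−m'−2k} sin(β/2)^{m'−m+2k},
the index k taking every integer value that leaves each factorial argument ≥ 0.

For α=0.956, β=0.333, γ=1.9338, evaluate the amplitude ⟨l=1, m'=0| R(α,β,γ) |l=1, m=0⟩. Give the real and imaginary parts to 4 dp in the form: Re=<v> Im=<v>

Re=0.9451 Im=0.0000

First d^1_{0,0}(β=0.333), then the phase factors e^{-i(0)α} and e^{-i(0)γ}:
With c≡cos(β/2)=0.986171 and s≡sin(β/2)=0.165732, N=[1·1·1·1]^{1/2}=1.000000
The bounds max(0,m−m')=0 and min(l+m,l−m')=1 give 2 terms
  k=0: (−1)^0·1.0000/(1)·0.9862^2·0.1657^0 = +0.972533
  k=1: (−1)^1·1.0000/(1)·0.9862^0·0.1657^2 = -0.027467
d^1_{0,0}(0.333) = +0.972533 -0.027467 = +0.945066
Phases: e^{-i·(0)·0.956}=+1.000000+0.000000i, e^{-i·(0)·1.9338}=+1.000000+0.000000i ⇒ D=+0.945066+0.000000i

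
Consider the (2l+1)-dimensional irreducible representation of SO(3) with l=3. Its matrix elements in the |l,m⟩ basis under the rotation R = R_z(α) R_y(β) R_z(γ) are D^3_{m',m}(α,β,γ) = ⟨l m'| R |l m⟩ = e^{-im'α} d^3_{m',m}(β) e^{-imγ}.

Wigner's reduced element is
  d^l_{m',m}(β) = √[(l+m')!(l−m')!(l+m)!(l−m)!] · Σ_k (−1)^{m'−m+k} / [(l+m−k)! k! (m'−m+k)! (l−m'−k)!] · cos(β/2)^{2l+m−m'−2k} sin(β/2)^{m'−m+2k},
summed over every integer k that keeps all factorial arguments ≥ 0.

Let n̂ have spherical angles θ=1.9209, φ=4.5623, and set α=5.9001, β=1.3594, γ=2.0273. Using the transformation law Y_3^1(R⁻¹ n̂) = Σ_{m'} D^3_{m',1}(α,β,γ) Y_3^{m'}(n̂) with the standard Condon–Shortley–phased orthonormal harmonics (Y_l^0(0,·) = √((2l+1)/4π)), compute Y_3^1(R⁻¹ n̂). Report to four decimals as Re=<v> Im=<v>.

Need the full column D^3_{m',1} for m'=−3..3 at α=5.9001, β=1.3594, γ=2.0273.
cos(β/2)=0.777761, sin(β/2)=0.628560
d^3_{-3,1}: single k=4 term ⇒ +0.365700;  D = -0.365476+0.012783i
d^3_{-2,1}: k∈[3..4] ⇒ +0.738939 -0.241312 = +0.497627;  D = -0.467777-0.169757i
d^3_{-1,1}: k∈[2..4] ⇒ +0.867421 -0.755386 +0.061671 = +0.173705;  D = -0.129301-0.115995i
d^3_{0,1}: k∈[1..3] ⇒ +0.619682 -1.214201 +0.264344 = -0.330175;  D = +0.145545+0.296365i
d^3_{1,1}: k∈[0..2] ⇒ +0.221349 -1.156561 +0.566539 = -0.368672;  D = +0.027043+0.367679i
d^3_{2,1}: k∈[0..1] ⇒ -0.565690 +0.738939 = +0.173249;  D = +0.052796-0.165009i
d^3_{3,1}: single k=0 term ⇒ +0.559918;  D = +0.357596-0.430852i
Y_3^{m'}(θ=1.9209,φ=4.5623) and Σ D·Y over m':
  (-0.3655+0.0128i)·(+0.1505-0.3113i)  (-0.4678-0.1698i)·(+0.2955+0.0915i)  (-0.1293-0.1160i)·(+0.0187-0.1236i)  (+0.1455+0.2964i)·(+0.3087+0.0000i)  (+0.0270+0.3677i)·(-0.0187-0.1236i)  (+0.0528-0.1650i)·(+0.2955-0.0915i)  (+0.3576-0.4309i)·(-0.1505-0.3113i)
Y_3^1(R⁻¹ n̂) = -0.288045+0.017784i

Re=-0.2880 Im=0.0178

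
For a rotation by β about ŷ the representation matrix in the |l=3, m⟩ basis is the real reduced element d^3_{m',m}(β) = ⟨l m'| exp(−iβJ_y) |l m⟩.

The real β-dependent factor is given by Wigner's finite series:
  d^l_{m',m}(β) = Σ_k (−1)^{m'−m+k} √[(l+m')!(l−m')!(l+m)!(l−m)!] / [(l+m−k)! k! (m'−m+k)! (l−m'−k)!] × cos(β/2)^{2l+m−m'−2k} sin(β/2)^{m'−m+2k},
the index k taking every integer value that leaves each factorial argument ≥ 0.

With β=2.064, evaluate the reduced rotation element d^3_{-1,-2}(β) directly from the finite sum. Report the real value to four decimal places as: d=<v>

d^3_{-1,-2}(β=2.064) via Wigner's sum:
c=cos(2.064/2)=0.513103, s=sin(2.064/2)=0.858327; N=√[2·24·1·120]=75.894664
k: max(0,(-2)−(-1))=0 … min(3+(-2),3−(-1))=1
  k=0: (−1)^1·75.8947/(24)·0.5131^5·0.8583^1 = -0.096533
  k=1: (−1)^2·75.8947/(12)·0.5131^3·0.8583^3 = +0.540259
d^3_{-1,-2}(2.064) = -0.096533 +0.540259 = +0.443726

d=0.4437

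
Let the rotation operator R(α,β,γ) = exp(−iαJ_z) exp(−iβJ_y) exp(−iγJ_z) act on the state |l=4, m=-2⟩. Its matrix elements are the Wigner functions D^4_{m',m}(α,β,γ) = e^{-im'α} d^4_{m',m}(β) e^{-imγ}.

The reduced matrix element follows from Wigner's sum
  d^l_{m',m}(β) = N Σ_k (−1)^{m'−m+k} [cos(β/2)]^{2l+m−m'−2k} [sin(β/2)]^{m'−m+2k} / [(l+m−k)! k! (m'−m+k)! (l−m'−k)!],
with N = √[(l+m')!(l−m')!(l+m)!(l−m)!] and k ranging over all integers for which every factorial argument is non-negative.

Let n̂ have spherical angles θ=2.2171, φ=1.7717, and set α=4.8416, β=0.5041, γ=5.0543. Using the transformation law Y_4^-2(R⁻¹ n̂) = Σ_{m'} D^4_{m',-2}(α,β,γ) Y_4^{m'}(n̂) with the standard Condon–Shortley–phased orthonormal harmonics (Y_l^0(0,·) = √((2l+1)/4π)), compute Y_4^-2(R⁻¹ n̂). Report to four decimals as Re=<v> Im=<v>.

Re=-0.2497 Im=-0.1068

Need the full column D^4_{m',-2} for m'=−4..4 at α=4.8416, β=0.5041, γ=5.0543.
cos(β/2)=0.968403, sin(β/2)=0.249390
d^4_{-4,-2}: single k=2 term ⇒ +0.271440;  D = -0.098190-0.253058i
d^4_{-3,-2}: k∈[1..2] ⇒ +0.745309 -0.148287 = +0.597022;  D = +0.524124-0.285882i
d^4_{-2,-2}: k∈[0..2] ⇒ +0.773481 -0.615567 +0.051031 = +0.208944;  D = +0.122854+0.169011i
d^4_{-1,-2}: k∈[0..2] ⇒ -0.845100 +0.280235 -0.012390 = -0.577255;  D = +0.419304-0.396747i
d^4_{0,-2}: k∈[0..2] ⇒ +0.486649 -0.086065 +0.002140 = +0.402724;  D = -0.312177-0.254425i
d^4_{1,-2}: k∈[0..2] ⇒ -0.186824 +0.018585 -0.000247 = -0.168485;  D = -0.088726+0.143230i
d^4_{2,-2}: k∈[0..2] ⇒ +0.051031 -0.002707 +0.000015 = +0.048338;  D = +0.044030+0.019948i
d^4_{3,-2}: k∈[0..1] ⇒ -0.009834 +0.000217 = -0.009617;  D = +0.002807-0.009198i
d^4_{4,-2}: single k=0 term ⇒ +0.001194;  D = -0.001177-0.000198i
Y_4^{m'}(θ=2.2171,φ=1.7717) and Σ D·Y over m':
  (-0.0982-0.2531i)·(+0.1248-0.1294i)  (+0.5241-0.2859i)·(-0.2174-0.3159i)  (+0.1229+0.1690i)·(-0.3019+0.1283i)  (+0.4193-0.3967i)·(-0.0209-0.1028i)  (-0.3122-0.2544i)·(-0.3466+0.0000i)  (-0.0887+0.1432i)·(+0.0209-0.1028i)  (+0.0440+0.0199i)·(-0.3019-0.1283i)  (+0.0028-0.0092i)·(+0.2174-0.3159i)  (-0.0012-0.0002i)·(+0.1248+0.1294i)
Y_4^-2(R⁻¹ n̂) = -0.249677-0.106796i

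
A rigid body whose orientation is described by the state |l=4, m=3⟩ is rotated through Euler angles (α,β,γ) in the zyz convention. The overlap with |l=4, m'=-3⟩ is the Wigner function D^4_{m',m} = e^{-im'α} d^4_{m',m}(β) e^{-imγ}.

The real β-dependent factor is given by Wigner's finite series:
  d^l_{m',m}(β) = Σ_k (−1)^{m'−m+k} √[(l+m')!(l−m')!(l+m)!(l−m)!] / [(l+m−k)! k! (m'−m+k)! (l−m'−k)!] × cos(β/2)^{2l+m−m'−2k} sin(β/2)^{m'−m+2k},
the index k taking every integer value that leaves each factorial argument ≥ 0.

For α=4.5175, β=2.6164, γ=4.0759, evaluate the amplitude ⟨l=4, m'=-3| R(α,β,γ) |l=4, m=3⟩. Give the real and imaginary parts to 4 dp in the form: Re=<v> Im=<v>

Split into d^4_{-3,3}(β=2.6164) × two z-phases.
Half-angle: c=0.259589, s=0.965719. N=√(1·5040·5040·1)=5040.000000
k∈{6,7} keeps every argument non-negative
  k=6: (−1)^0·5040.0000/(720)·0.2596^2·0.9657^6 = +0.382627
  k=7: (−1)^1·5040.0000/(5040)·0.2596^0·0.9657^8 = -0.756497
d^4_{-3,3}(2.6164) = +0.382627 -0.756497 = -0.373870
Phases: e^{-i·(-3)·4.5175}=+0.551922+0.833896i, e^{-i·(3)·4.0759}=+0.943197+0.332234i ⇒ D=-0.091046-0.362615i

Re=-0.0910 Im=-0.3626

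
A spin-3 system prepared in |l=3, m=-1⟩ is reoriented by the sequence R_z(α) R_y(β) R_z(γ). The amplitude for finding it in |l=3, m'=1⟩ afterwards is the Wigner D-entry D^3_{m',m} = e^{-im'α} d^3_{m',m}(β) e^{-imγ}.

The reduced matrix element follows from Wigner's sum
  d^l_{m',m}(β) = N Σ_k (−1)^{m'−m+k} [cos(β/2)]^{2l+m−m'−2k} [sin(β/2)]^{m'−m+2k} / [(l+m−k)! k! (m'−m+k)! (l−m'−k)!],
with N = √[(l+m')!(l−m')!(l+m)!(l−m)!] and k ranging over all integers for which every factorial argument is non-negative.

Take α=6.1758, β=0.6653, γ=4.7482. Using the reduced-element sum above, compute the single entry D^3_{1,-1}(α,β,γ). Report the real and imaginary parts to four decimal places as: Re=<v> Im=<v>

First d^3_{1,-1}(β=0.6653), then the phase factors e^{-i(1)α} and e^{-i(-1)γ}:
With c≡cos(β/2)=0.945180 and s≡sin(β/2)=0.326549, N=[24·2·2·24]^{1/2}=48.000000
k: max(0,(-1)−(1))=0 … min(3+(-1),3−(1))=2
  k=0: (−1)^2·48.0000/(8)·0.9452^4·0.3265^2 = +0.510630
  k=1: (−1)^3·48.0000/(6)·0.9452^2·0.3265^4 = -0.081267
  k=2: (−1)^4·48.0000/(48)·0.9452^0·0.3265^6 = +0.001213
d^3_{1,-1}(0.6653) = +0.510630 -0.081267 +0.001213 = +0.430576
Attach z-rotation phases: D = e^{-i(1)(6.1758)}·(+0.430576)·e^{-i(-1)(4.7482)} = +0.061446-0.426169i

Re=0.0614 Im=-0.4262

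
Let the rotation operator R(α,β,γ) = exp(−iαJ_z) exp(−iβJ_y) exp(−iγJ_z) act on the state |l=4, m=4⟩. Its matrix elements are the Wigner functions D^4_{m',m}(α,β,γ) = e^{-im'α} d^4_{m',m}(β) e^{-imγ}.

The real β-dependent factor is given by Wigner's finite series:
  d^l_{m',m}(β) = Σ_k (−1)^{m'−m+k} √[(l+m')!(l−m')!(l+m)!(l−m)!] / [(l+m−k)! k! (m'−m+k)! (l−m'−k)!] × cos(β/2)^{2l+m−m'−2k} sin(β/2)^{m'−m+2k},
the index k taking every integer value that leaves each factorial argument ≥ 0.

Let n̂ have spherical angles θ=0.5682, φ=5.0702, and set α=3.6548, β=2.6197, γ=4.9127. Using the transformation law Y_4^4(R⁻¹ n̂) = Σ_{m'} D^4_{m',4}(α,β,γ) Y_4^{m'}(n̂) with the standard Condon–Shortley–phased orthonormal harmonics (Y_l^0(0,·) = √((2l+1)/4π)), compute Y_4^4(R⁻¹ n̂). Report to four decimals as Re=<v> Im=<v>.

Re=-0.0705 Im=0.0996

Need the full column D^4_{m',4} for m'=−4..4 at α=3.6548, β=2.6197, γ=4.9127.
cos(β/2)=0.257995, sin(β/2)=0.966146
d^4_{-4,4}: single k=8 term ⇒ +0.759177;  D = +0.238243+0.720826i
d^4_{-3,4}: single k=7 term ⇒ +0.573398;  D = -0.424063-0.385948i
d^4_{-2,4}: single k=6 term ⇒ +0.286457;  D = +0.279225+0.063958i
d^4_{-1,4}: single k=5 term ⇒ +0.108179;  D = -0.103722+0.030730i
d^4_{0,4}: single k=4 term ⇒ +0.032297;  D = +0.022473-0.023197i
d^4_{1,4}: single k=3 term ⇒ +0.007714;  D = -0.001956+0.007462i
d^4_{2,4}: single k=2 term ⇒ +0.001457;  D = -0.000370-0.001409i
d^4_{3,4}: single k=1 term ⇒ +0.000208;  D = +0.000145+0.000149i
d^4_{4,4}: single k=0 term ⇒ +0.000020;  D = -0.000019-0.000006i
Y_4^{m'}(θ=0.5682,φ=5.0702) and Σ D·Y over m':
  (+0.2382+0.7208i)·(+0.0052-0.0367i)  (-0.4241-0.3859i)·(-0.1445-0.0784i)  (+0.2792+0.0640i)·(-0.2904+0.2525i)  (-0.1037+0.0307i)·(+0.1483+0.3965i)  (+0.0225-0.0232i)·(-0.0685+0.0000i)  (-0.0020+0.0075i)·(-0.1483+0.3965i)  (-0.0004-0.0014i)·(-0.2904-0.2525i)  (+0.0001+0.0001i)·(+0.1445-0.0784i)  (-0.0000-0.0000i)·(+0.0052+0.0367i)
Y_4^4(R⁻¹ n̂) = -0.070527+0.099560i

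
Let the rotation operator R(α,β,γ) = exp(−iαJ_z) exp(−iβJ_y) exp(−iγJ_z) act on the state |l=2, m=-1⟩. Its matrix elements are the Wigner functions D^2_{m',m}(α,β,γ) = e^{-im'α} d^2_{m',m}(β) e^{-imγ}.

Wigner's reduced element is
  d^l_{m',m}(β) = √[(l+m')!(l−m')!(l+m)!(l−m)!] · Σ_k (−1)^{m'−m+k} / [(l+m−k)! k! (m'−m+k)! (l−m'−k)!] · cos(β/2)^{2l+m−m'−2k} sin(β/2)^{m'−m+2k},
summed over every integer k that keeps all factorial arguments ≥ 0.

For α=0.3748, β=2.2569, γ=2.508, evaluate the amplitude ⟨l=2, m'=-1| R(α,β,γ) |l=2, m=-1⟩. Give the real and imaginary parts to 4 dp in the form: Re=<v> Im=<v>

Re=0.4016 Im=-0.1063

Split into d^2_{-1,-1}(β=2.2569) × two z-phases.
Half-angle: c=0.428061, s=0.903750. N=√(1·6·1·6)=6.000000
Admissible k: 0..1 (factorial args all ≥0)
  k=0: (−1)^0·6.0000/(6)·0.4281^4·0.9037^0 = +0.033576
  k=1: (−1)^1·6.0000/(2)·0.4281^2·0.9037^2 = -0.448982
d^2_{-1,-1}(2.2569) = +0.033576 -0.448982 = -0.415407
Attach z-rotation phases: D = e^{-i(-1)(0.3748)}·(-0.415407)·e^{-i(-1)(2.508)} = +0.401574-0.106308i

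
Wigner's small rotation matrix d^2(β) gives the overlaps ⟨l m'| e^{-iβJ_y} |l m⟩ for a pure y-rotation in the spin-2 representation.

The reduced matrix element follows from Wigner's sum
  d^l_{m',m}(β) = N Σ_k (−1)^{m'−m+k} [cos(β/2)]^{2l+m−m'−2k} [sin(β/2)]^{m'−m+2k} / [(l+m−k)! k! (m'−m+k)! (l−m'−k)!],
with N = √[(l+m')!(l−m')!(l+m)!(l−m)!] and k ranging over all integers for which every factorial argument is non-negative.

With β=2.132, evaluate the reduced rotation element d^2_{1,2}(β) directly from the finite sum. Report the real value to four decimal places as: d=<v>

d=0.1980

d^2_{1,2}(β=2.132) via Wigner's sum:
With c≡cos(β/2)=0.483629 and s≡sin(β/2)=0.875273, N=[6·1·24·1]^{1/2}=12.000000
k∈{1} keeps every argument non-negative
  k=1: (−1)^0·12.0000/(6)·0.4836^3·0.8753^1 = +0.198021
d^2_{1,2}(2.132) = +0.198021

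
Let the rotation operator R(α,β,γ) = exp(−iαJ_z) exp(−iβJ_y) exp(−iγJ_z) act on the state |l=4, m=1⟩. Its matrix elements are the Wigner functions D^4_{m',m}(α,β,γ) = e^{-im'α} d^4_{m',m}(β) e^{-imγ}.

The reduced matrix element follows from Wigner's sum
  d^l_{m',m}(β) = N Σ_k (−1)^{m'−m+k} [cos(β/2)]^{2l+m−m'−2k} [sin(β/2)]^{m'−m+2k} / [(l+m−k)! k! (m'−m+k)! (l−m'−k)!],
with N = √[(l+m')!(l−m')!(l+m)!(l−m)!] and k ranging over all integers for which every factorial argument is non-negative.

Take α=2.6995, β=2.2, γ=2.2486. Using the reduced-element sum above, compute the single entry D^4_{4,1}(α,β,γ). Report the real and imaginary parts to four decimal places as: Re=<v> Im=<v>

Re=-0.0902 Im=0.0470

Split into d^4_{4,1}(β=2.2) × two z-phases.
With c≡cos(β/2)=0.453596 and s≡sin(β/2)=0.891207, N=[40320·1·120·6]^{1/2}=5387.986637
The bounds max(0,m−m')=0 and min(l+m,l−m')=0 give 1 term
  k=0: (−1)^3·5387.9866/(720)·0.4536^5·0.8912^3 = -0.101713
d^4_{4,1}(2.2) = -0.101713
Phases: e^{-i·(4)·2.6995}=-0.196291+0.980546i, e^{-i·(1)·2.2486}=-0.627084-0.778952i ⇒ D=-0.090208+0.046990i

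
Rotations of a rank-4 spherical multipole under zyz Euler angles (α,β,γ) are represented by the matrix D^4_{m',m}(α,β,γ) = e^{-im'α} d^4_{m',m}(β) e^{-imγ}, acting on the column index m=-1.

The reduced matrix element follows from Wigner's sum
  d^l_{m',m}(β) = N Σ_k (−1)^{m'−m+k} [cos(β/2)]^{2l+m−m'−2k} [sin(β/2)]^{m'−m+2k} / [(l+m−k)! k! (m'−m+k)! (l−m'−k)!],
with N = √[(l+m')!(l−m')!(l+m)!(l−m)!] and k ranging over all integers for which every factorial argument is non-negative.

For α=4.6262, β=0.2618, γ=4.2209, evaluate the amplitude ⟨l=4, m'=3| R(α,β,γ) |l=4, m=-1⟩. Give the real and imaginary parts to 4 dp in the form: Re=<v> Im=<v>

Split into d^4_{3,-1}(β=0.2618) × two z-phases.
c=cos(0.2618/2)=0.991445, s=sin(0.2618/2)=0.130526; N=√[5040·1·6·120]=1904.940944
k∈{0,1} keeps every argument non-negative
  k=0: (−1)^4·1904.9409/(144)·0.9914^4·0.1305^4 = +0.003710
  k=1: (−1)^5·1904.9409/(240)·0.9914^2·0.1305^6 = -0.000039
d^4_{3,-1}(0.2618) = +0.003710 -0.000039 = +0.003672
Attach z-rotation phases: D = e^{-i(3)(4.6262)}·(+0.003672)·e^{-i(-1)(4.2209)} = -0.003572+0.000847i

Re=-0.0036 Im=0.0008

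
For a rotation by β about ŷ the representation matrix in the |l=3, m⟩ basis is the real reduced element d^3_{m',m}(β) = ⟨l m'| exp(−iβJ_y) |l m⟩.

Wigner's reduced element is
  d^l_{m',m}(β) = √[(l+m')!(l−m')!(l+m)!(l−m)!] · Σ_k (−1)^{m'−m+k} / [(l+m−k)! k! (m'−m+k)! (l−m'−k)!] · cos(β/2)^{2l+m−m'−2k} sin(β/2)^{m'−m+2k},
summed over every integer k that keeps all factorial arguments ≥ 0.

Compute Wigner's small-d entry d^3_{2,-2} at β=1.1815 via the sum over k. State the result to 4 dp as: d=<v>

d=0.3021

d^3_{2,-2}(β=1.1815) via Wigner's sum:
c=cos(1.1815/2)=0.830523, s=sin(1.1815/2)=0.556984; N=√[120·1·1·120]=120.000000
k∈{0,1} keeps every argument non-negative
  k=0: (−1)^4·120.0000/(24)·0.8305^2·0.5570^4 = +0.331929
  k=1: (−1)^5·120.0000/(120)·0.8305^0·0.5570^6 = -0.029858
d^3_{2,-2}(1.1815) = +0.331929 -0.029858 = +0.302071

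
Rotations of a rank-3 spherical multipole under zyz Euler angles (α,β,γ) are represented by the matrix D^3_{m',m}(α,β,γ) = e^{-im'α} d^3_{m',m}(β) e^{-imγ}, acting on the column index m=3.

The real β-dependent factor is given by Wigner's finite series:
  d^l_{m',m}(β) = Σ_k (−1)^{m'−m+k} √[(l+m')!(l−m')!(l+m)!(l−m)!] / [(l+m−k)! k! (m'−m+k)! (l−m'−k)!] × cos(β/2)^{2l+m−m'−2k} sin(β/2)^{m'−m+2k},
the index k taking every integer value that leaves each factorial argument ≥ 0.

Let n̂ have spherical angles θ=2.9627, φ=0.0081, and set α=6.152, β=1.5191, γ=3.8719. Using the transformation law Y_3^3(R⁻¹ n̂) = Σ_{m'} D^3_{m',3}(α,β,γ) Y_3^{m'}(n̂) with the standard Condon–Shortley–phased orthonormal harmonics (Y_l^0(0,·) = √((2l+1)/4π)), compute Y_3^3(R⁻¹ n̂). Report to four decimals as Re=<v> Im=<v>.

Re=-0.2114 Im=-0.3483

Need the full column D^3_{m',3} for m'=−3..3 at α=6.152, β=1.5191, γ=3.8719.
cos(β/2)=0.725146, sin(β/2)=0.688595
d^3_{-3,3}: single k=6 term ⇒ +0.106607;  D = +0.090486+0.056367i
d^3_{-2,3}: single k=5 term ⇒ +0.274993;  D = +0.212384+0.174682i
d^3_{-1,3}: single k=4 term ⇒ +0.457881;  D = +0.312548+0.334617i
d^3_{0,3}: single k=3 term ⇒ +0.556780;  D = +0.323565+0.453110i
d^3_{1,3}: single k=2 term ⇒ +0.507780;  D = +0.238499+0.448284i
d^3_{2,3}: single k=1 term ⇒ +0.338195;  D = +0.118426+0.316782i
d^3_{3,3}: single k=0 term ⇒ +0.145396;  D = +0.032661+0.141680i
Y_3^{m'}(θ=2.9627,φ=0.0081) and Σ D·Y over m':
  (+0.0905+0.0564i)·(+0.0023-0.0001i)  (+0.2124+0.1747i)·(-0.0318+0.0005i)  (+0.3125+0.3346i)·(+0.2209-0.0018i)  (+0.3236+0.4531i)·(-0.6763+0.0000i)  (+0.2385+0.4483i)·(-0.2209-0.0018i)  (+0.1184+0.3168i)·(-0.0318-0.0005i)  (+0.0327+0.1417i)·(-0.0023-0.0001i)
Y_3^3(R⁻¹ n̂) = -0.211382-0.348344i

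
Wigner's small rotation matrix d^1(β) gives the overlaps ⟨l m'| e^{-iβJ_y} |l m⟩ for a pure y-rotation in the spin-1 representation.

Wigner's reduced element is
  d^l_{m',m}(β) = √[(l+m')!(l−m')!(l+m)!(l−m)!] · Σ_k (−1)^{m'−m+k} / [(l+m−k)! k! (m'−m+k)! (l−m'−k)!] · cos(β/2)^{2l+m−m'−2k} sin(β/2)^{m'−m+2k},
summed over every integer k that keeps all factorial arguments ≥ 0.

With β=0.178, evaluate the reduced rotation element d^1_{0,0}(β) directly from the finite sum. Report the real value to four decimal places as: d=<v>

d=0.9842

d^1_{0,0}(β=0.178) via Wigner's sum:
With c≡cos(β/2)=0.996042 and s≡sin(β/2)=0.088883, N=[1·1·1·1]^{1/2}=1.000000
Admissible k: 0..1 (factorial args all ≥0)
  k=0: (−1)^0·1.0000/(1)·0.9960^2·0.0889^0 = +0.992100
  k=1: (−1)^1·1.0000/(1)·0.9960^0·0.0889^2 = -0.007900
d^1_{0,0}(0.178) = +0.992100 -0.007900 = +0.984200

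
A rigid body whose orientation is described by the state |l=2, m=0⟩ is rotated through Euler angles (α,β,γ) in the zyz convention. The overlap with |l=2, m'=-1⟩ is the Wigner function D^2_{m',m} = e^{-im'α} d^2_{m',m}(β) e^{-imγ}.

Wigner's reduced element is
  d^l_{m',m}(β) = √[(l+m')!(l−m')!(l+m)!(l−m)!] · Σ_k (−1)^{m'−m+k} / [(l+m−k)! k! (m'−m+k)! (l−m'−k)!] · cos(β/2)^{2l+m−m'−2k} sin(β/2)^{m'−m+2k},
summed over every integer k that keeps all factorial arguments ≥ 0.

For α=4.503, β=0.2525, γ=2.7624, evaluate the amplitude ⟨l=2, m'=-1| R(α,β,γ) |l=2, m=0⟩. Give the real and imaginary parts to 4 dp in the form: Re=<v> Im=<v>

Re=-0.0616 Im=-0.2898

Split into d^2_{-1,0}(β=0.2525) × two z-phases.
c=cos(0.2525/2)=0.992041, s=sin(0.2525/2)=0.125915; N=√[1·6·2·2]=4.898979
k: max(0,(0)−(-1))=1 … min(2+(0),2−(-1))=2
  k=1: (−1)^0·4.8990/(2)·0.9920^3·0.1259^1 = +0.301121
  k=2: (−1)^1·4.8990/(2)·0.9920^1·0.1259^3 = -0.004851
d^2_{-1,0}(0.2525) = +0.301121 -0.004851 = +0.296270
D = (-0.207862-0.978158i)·(+0.296270)·(+1.000000+0.000000i) = -0.061583-0.289799i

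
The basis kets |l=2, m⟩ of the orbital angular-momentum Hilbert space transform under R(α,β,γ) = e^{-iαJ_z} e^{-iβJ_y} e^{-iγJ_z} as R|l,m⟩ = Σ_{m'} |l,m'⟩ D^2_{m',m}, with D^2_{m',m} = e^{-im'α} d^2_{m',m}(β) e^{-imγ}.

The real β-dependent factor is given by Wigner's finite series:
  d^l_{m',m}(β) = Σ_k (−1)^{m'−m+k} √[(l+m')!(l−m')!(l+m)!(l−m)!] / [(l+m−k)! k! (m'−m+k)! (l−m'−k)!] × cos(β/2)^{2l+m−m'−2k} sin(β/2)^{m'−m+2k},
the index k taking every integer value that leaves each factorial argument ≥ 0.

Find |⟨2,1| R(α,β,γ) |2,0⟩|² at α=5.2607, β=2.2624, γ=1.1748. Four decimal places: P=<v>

First d^2_{1,0}(β=2.2624), then the phase factors e^{-i(1)α} and e^{-i(0)γ}:
c=cos(2.2624/2)=0.425574, s=sin(2.2624/2)=0.904924; N=√[6·1·2·2]=4.898979
Admissible k: 0..1 (factorial args all ≥0)
  k=0: (−1)^1·4.8990/(2)·0.4256^3·0.9049^1 = -0.170849
  k=1: (−1)^2·4.8990/(2)·0.4256^1·0.9049^3 = +0.772479
d^2_{1,0}(2.2624) = -0.170849 +0.772479 = +0.601629
|D^2_{1,0}|² = |d^2_{1,0}(β)|² = (+0.601629)² = 0.361958 (the z-rotation phases have unit modulus)

P=0.3620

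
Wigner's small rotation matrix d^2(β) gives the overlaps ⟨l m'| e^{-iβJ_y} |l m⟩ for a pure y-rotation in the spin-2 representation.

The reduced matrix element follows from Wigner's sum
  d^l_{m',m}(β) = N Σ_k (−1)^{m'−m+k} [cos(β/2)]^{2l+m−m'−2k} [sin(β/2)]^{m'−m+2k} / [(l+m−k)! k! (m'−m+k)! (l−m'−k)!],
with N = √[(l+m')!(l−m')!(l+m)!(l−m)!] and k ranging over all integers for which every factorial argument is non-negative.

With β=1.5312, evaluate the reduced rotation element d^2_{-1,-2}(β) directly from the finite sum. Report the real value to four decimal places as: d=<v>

d^2_{-1,-2}(β=1.5312) via Wigner's sum:
With c≡cos(β/2)=0.720967 and s≡sin(β/2)=0.692970, N=[1·6·1·24]^{1/2}=12.000000
Admissible k: 0..0 (factorial args all ≥0)
  k=0: (−1)^1·12.0000/(6)·0.7210^3·0.6930^1 = -0.519386
d^2_{-1,-2}(1.5312) = -0.519386

d=-0.5194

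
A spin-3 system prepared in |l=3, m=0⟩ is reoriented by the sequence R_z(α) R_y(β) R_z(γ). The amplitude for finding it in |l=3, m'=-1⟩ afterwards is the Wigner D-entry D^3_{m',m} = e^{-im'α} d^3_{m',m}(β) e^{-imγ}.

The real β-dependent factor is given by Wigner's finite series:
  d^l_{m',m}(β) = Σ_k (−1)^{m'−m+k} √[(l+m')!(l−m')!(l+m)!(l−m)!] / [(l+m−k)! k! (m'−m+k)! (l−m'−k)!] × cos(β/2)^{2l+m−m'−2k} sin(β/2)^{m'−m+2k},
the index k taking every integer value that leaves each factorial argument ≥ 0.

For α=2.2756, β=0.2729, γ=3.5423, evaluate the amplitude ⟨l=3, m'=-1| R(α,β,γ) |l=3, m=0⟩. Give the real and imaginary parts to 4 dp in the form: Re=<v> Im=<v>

First d^3_{-1,0}(β=0.2729), then the phase factors e^{-i(-1)α} and e^{-i(0)γ}:
c=cos(0.2729/2)=0.990705, s=sin(0.2729/2)=0.136027; N=√[2·24·6·6]=41.569219
Admissible k: 1..3 (factorial args all ≥0)
  k=1: (−1)^0·41.5692/(12)·0.9907^5·0.1360^1 = +0.449715
  k=2: (−1)^1·41.5692/(4)·0.9907^3·0.1360^3 = -0.025434
  k=3: (−1)^2·41.5692/(12)·0.9907^1·0.1360^5 = +0.000160
d^3_{-1,0}(0.2729) = +0.449715 -0.025434 +0.000160 = +0.424441
D = (-0.647884+0.761739i)·(+0.424441)·(+1.000000+0.000000i) = -0.274989+0.323313i

Re=-0.2750 Im=0.3233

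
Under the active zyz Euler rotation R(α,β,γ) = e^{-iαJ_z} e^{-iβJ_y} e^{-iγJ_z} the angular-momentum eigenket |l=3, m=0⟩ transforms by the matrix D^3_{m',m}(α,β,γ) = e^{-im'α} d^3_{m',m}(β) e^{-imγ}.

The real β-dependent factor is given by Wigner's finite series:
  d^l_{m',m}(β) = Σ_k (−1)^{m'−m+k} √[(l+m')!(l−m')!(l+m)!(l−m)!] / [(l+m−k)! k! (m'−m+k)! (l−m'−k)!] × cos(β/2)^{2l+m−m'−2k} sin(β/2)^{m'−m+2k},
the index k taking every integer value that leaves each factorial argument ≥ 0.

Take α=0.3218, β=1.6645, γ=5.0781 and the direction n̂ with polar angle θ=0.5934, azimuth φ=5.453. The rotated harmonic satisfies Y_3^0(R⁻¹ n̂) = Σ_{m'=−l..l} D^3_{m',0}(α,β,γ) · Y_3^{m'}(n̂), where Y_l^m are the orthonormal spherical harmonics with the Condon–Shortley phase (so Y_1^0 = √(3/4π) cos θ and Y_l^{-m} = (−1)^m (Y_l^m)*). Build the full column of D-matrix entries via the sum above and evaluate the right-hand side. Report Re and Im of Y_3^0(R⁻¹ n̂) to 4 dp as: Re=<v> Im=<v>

Re=-0.1605 Im=0.0000

Need the full column D^3_{m',0} for m'=−3..3 at α=0.3218, β=1.6645, γ=5.0781.
cos(β/2)=0.673214, sin(β/2)=0.739448
d^3_{-3,0}: single k=3 term ⇒ +0.551692;  D = +0.313961+0.453643i
d^3_{-2,0}: k∈[2..3] ⇒ +0.615159 -0.742159 = -0.127000;  D = -0.101592-0.076210i
d^3_{-1,0}: k∈[1..3] ⇒ +0.354212 -1.282016 +0.515563 = -0.412242;  D = -0.391080-0.130382i
d^3_{0,0}: k∈[0..3] ⇒ +0.093093 -1.010810 +1.219492 -0.163473 = +0.138302;  D = +0.138302+0.000000i
d^3_{1,0}: k∈[0..2] ⇒ -0.354212 +1.282016 -0.515563 = +0.412242;  D = +0.391080-0.130382i
d^3_{2,0}: k∈[0..1] ⇒ +0.615159 -0.742159 = -0.127000;  D = -0.101592+0.076210i
d^3_{3,0}: single k=0 term ⇒ -0.551692;  D = -0.313961+0.453643i
Y_3^{m'}(θ=0.5934,φ=5.453) and Σ D·Y over m':
  (+0.3140+0.4536i)·(-0.0580+0.0442i)  (-0.1016-0.0762i)·(-0.0237+0.2639i)  (-0.3911-0.1304i)·(+0.2971+0.3250i)  (+0.1383+0.0000i)·(+0.1351+0.0000i)  (+0.3911-0.1304i)·(-0.2971+0.3250i)  (-0.1016+0.0762i)·(-0.0237-0.2639i)  (-0.3140+0.4536i)·(+0.0580+0.0442i)
Y_3^0(R⁻¹ n̂) = -0.160475-0.000000i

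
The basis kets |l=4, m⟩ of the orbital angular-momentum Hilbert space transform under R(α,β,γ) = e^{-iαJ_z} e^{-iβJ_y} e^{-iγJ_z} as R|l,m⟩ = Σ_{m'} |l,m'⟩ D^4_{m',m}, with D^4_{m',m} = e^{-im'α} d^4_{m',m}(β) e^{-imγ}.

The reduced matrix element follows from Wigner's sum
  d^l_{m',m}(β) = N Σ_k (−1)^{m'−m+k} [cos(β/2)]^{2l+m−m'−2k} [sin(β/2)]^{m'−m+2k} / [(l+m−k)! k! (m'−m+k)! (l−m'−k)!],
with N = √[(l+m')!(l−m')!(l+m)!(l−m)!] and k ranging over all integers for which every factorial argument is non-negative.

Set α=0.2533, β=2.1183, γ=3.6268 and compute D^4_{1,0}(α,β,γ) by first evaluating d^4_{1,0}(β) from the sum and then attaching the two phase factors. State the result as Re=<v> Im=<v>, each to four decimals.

Re=-0.2653 Im=0.0687

First d^4_{1,0}(β=2.1183), then the phase factors e^{-i(1)α} and e^{-i(0)γ}:
With c≡cos(β/2)=0.489613 and s≡sin(β/2)=0.871940, N=[120·6·24·24]^{1/2}=643.987578
k∈{0,1,2,3} keeps every argument non-negative
  k=0: (−1)^1·643.9876/(144)·0.4896^7·0.8719^1 = -0.026301
  k=1: (−1)^2·643.9876/(24)·0.4896^5·0.8719^3 = +0.500486
  k=2: (−1)^3·643.9876/(24)·0.4896^3·0.8719^5 = -1.587297
  k=3: (−1)^4·643.9876/(144)·0.4896^1·0.8719^7 = +0.839022
d^4_{1,0}(2.1183) = -0.026301 +0.500486 -1.587297 +0.839022 = -0.274090
Attach z-rotation phases: D = e^{-i(1)(0.2533)}·(-0.274090)·e^{-i(0)(3.6268)} = -0.265344+0.068687i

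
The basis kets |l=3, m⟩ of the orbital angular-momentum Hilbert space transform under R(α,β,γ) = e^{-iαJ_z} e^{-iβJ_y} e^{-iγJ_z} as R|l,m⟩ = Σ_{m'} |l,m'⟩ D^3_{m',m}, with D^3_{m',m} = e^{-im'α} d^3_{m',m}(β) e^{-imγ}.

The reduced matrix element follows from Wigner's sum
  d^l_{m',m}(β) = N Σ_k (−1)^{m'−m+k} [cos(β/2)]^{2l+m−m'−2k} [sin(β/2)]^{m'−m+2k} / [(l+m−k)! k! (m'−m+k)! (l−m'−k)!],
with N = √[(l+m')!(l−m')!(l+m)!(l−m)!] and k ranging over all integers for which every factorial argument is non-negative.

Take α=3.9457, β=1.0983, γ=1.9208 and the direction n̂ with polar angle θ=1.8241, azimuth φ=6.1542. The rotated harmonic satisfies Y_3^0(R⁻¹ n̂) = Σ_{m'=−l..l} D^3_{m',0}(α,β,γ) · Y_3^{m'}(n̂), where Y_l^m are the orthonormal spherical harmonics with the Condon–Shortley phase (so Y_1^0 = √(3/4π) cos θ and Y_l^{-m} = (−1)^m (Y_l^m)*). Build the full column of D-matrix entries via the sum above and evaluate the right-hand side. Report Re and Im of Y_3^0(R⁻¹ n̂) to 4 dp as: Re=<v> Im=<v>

Re=0.2417 Im=0.0000

Need the full column D^3_{m',0} for m'=−3..3 at α=3.9457, β=1.0983, γ=1.9208.
cos(β/2)=0.852968, sin(β/2)=0.521962
d^3_{-3,0}: single k=3 term ⇒ +0.394668;  D = +0.294288-0.262977i
d^3_{-2,0}: k∈[2..3] ⇒ +0.789898 -0.295790 = +0.494108;  D = -0.018484+0.493762i
d^3_{-1,0}: k∈[1..3] ⇒ +0.816385 -0.917125 +0.114477 = +0.013737;  D = -0.009530-0.009894i
d^3_{0,0}: k∈[0..3] ⇒ +0.385122 -1.297935 +0.486033 -0.020223 = -0.447003;  D = -0.447003+0.000000i
d^3_{1,0}: k∈[0..2] ⇒ -0.816385 +0.917125 -0.114477 = -0.013737;  D = +0.009530-0.009894i
d^3_{2,0}: k∈[0..1] ⇒ +0.789898 -0.295790 = +0.494108;  D = -0.018484-0.493762i
d^3_{3,0}: single k=0 term ⇒ -0.394668;  D = -0.294288-0.262977i
Y_3^{m'}(θ=1.8241,φ=6.1542) and Σ D·Y over m':
  (+0.2943-0.2630i)·(+0.3506+0.1429i)  (-0.0185+0.4938i)·(-0.2321-0.0612i)  (-0.0095-0.0099i)·(-0.2128-0.0276i)  (-0.4470+0.0000i)·(+0.2512+0.0000i)  (+0.0095-0.0099i)·(+0.2128-0.0276i)  (-0.0185-0.4938i)·(-0.2321+0.0612i)  (-0.2943-0.2630i)·(-0.3506+0.1429i)
Y_3^0(R⁻¹ n̂) = +0.241741-0.000000i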